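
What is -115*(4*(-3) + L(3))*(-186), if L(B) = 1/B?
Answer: -249550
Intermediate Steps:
L(B) = 1/B
-115*(4*(-3) + L(3))*(-186) = -115*(4*(-3) + 1/3)*(-186) = -115*(-12 + ⅓)*(-186) = -115*(-35/3)*(-186) = (4025/3)*(-186) = -249550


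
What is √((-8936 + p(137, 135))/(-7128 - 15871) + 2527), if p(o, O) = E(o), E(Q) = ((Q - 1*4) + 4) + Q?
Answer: √1336865977865/22999 ≈ 50.273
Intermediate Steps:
E(Q) = 2*Q (E(Q) = ((Q - 4) + 4) + Q = ((-4 + Q) + 4) + Q = Q + Q = 2*Q)
p(o, O) = 2*o
√((-8936 + p(137, 135))/(-7128 - 15871) + 2527) = √((-8936 + 2*137)/(-7128 - 15871) + 2527) = √((-8936 + 274)/(-22999) + 2527) = √(-8662*(-1/22999) + 2527) = √(8662/22999 + 2527) = √(58127135/22999) = √1336865977865/22999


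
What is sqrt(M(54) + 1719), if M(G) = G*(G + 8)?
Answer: 3*sqrt(563) ≈ 71.183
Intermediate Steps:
M(G) = G*(8 + G)
sqrt(M(54) + 1719) = sqrt(54*(8 + 54) + 1719) = sqrt(54*62 + 1719) = sqrt(3348 + 1719) = sqrt(5067) = 3*sqrt(563)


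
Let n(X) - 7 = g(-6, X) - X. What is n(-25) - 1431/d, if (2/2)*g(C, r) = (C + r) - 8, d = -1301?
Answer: -7676/1301 ≈ -5.9001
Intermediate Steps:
g(C, r) = -8 + C + r (g(C, r) = (C + r) - 8 = -8 + C + r)
n(X) = -7 (n(X) = 7 + ((-8 - 6 + X) - X) = 7 + ((-14 + X) - X) = 7 - 14 = -7)
n(-25) - 1431/d = -7 - 1431/(-1301) = -7 - 1431*(-1)/1301 = -7 - 1*(-1431/1301) = -7 + 1431/1301 = -7676/1301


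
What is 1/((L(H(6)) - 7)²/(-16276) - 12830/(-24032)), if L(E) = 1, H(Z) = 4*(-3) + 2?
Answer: 48893104/25994491 ≈ 1.8809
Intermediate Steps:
H(Z) = -10 (H(Z) = -12 + 2 = -10)
1/((L(H(6)) - 7)²/(-16276) - 12830/(-24032)) = 1/((1 - 7)²/(-16276) - 12830/(-24032)) = 1/((-6)²*(-1/16276) - 12830*(-1/24032)) = 1/(36*(-1/16276) + 6415/12016) = 1/(-9/4069 + 6415/12016) = 1/(25994491/48893104) = 48893104/25994491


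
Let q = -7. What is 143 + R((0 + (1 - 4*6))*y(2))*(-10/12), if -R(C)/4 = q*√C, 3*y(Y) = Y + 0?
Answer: 143 - 70*I*√138/9 ≈ 143.0 - 91.368*I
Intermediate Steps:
y(Y) = Y/3 (y(Y) = (Y + 0)/3 = Y/3)
R(C) = 28*√C (R(C) = -(-28)*√C = 28*√C)
143 + R((0 + (1 - 4*6))*y(2))*(-10/12) = 143 + (28*√((0 + (1 - 4*6))*((⅓)*2)))*(-10/12) = 143 + (28*√((0 + (1 - 24))*(⅔)))*(-10*1/12) = 143 + (28*√((0 - 23)*(⅔)))*(-⅚) = 143 + (28*√(-23*⅔))*(-⅚) = 143 + (28*√(-46/3))*(-⅚) = 143 + (28*(I*√138/3))*(-⅚) = 143 + (28*I*√138/3)*(-⅚) = 143 - 70*I*√138/9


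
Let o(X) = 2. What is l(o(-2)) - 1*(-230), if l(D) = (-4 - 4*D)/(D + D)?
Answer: 227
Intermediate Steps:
l(D) = (-4 - 4*D)/(2*D) (l(D) = (-4 - 4*D)/((2*D)) = (-4 - 4*D)*(1/(2*D)) = (-4 - 4*D)/(2*D))
l(o(-2)) - 1*(-230) = (-2 - 2/2) - 1*(-230) = (-2 - 2*½) + 230 = (-2 - 1) + 230 = -3 + 230 = 227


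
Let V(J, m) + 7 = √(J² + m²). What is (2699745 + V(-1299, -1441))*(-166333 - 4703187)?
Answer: -13146428185760 - 4869520*√3763882 ≈ -1.3156e+13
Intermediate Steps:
V(J, m) = -7 + √(J² + m²)
(2699745 + V(-1299, -1441))*(-166333 - 4703187) = (2699745 + (-7 + √((-1299)² + (-1441)²)))*(-166333 - 4703187) = (2699745 + (-7 + √(1687401 + 2076481)))*(-4869520) = (2699745 + (-7 + √3763882))*(-4869520) = (2699738 + √3763882)*(-4869520) = -13146428185760 - 4869520*√3763882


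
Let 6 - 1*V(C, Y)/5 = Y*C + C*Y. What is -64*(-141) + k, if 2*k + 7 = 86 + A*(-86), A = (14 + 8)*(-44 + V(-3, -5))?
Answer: 328415/2 ≈ 1.6421e+5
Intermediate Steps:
V(C, Y) = 30 - 10*C*Y (V(C, Y) = 30 - 5*(Y*C + C*Y) = 30 - 5*(C*Y + C*Y) = 30 - 10*C*Y)
A = -3608 (A = (14 + 8)*(-44 + (30 - 10*(-3)*(-5))) = 22*(-44 + (30 - 150)) = 22*(-44 - 120) = 22*(-164) = -3608)
k = 310367/2 (k = -7/2 + (86 - 3608*(-86))/2 = -7/2 + (86 + 310288)/2 = -7/2 + (1/2)*310374 = -7/2 + 155187 = 310367/2 ≈ 1.5518e+5)
-64*(-141) + k = -64*(-141) + 310367/2 = 9024 + 310367/2 = 328415/2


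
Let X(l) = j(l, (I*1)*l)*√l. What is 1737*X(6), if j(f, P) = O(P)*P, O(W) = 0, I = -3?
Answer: 0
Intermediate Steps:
j(f, P) = 0 (j(f, P) = 0*P = 0)
X(l) = 0 (X(l) = 0*√l = 0)
1737*X(6) = 1737*0 = 0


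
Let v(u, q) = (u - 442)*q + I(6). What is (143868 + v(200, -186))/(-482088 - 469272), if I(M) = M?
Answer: -31481/158560 ≈ -0.19854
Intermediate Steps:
v(u, q) = 6 + q*(-442 + u) (v(u, q) = (u - 442)*q + 6 = (-442 + u)*q + 6 = q*(-442 + u) + 6 = 6 + q*(-442 + u))
(143868 + v(200, -186))/(-482088 - 469272) = (143868 + (6 - 442*(-186) - 186*200))/(-482088 - 469272) = (143868 + (6 + 82212 - 37200))/(-951360) = (143868 + 45018)*(-1/951360) = 188886*(-1/951360) = -31481/158560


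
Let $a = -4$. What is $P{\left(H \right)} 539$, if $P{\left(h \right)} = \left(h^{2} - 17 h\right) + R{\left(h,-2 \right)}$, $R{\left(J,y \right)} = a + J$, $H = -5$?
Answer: $54439$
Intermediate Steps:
$R{\left(J,y \right)} = -4 + J$
$P{\left(h \right)} = -4 + h^{2} - 16 h$ ($P{\left(h \right)} = \left(h^{2} - 17 h\right) + \left(-4 + h\right) = -4 + h^{2} - 16 h$)
$P{\left(H \right)} 539 = \left(-4 + \left(-5\right)^{2} - -80\right) 539 = \left(-4 + 25 + 80\right) 539 = 101 \cdot 539 = 54439$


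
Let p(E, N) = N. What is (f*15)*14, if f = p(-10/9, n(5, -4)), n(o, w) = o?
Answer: 1050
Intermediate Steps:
f = 5
(f*15)*14 = (5*15)*14 = 75*14 = 1050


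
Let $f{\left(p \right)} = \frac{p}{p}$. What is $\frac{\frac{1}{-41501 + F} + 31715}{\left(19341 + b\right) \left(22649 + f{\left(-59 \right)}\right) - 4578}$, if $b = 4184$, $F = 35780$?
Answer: $\frac{90720757}{1524179300256} \approx 5.9521 \cdot 10^{-5}$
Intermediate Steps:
$f{\left(p \right)} = 1$
$\frac{\frac{1}{-41501 + F} + 31715}{\left(19341 + b\right) \left(22649 + f{\left(-59 \right)}\right) - 4578} = \frac{\frac{1}{-41501 + 35780} + 31715}{\left(19341 + 4184\right) \left(22649 + 1\right) - 4578} = \frac{\frac{1}{-5721} + 31715}{23525 \cdot 22650 - 4578} = \frac{- \frac{1}{5721} + 31715}{532841250 - 4578} = \frac{181441514}{5721 \cdot 532836672} = \frac{181441514}{5721} \cdot \frac{1}{532836672} = \frac{90720757}{1524179300256}$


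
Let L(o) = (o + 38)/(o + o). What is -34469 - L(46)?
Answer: -792808/23 ≈ -34470.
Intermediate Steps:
L(o) = (38 + o)/(2*o) (L(o) = (38 + o)/((2*o)) = (38 + o)*(1/(2*o)) = (38 + o)/(2*o))
-34469 - L(46) = -34469 - (38 + 46)/(2*46) = -34469 - 84/(2*46) = -34469 - 1*21/23 = -34469 - 21/23 = -792808/23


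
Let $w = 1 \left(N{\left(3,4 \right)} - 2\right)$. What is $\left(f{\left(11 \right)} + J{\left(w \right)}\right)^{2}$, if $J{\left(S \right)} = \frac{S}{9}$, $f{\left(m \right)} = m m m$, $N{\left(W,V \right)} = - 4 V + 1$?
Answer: $\frac{143089444}{81} \approx 1.7665 \cdot 10^{6}$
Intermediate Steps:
$N{\left(W,V \right)} = 1 - 4 V$
$f{\left(m \right)} = m^{3}$ ($f{\left(m \right)} = m^{2} m = m^{3}$)
$w = -17$ ($w = 1 \left(\left(1 - 16\right) - 2\right) = 1 \left(-15 - 2\right) = 1 \left(-17\right) = -17$)
$J{\left(S \right)} = \frac{S}{9}$ ($J{\left(S \right)} = S \frac{1}{9} = \frac{S}{9}$)
$\left(f{\left(11 \right)} + J{\left(w \right)}\right)^{2} = \left(11^{3} + \frac{1}{9} \left(-17\right)\right)^{2} = \left(1331 - \frac{17}{9}\right)^{2} = \left(\frac{11962}{9}\right)^{2} = \frac{143089444}{81}$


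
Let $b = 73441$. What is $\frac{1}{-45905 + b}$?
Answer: $\frac{1}{27536} \approx 3.6316 \cdot 10^{-5}$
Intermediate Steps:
$\frac{1}{-45905 + b} = \frac{1}{-45905 + 73441} = \frac{1}{27536}$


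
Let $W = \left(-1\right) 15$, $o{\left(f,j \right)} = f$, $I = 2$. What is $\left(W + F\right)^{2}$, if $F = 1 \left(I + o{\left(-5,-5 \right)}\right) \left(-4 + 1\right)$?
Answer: $36$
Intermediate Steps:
$F = 9$ ($F = 1 \left(2 - 5\right) \left(-4 + 1\right) = 1 \left(\left(-3\right) \left(-3\right)\right) = 1 \cdot 9 = 9$)
$W = -15$
$\left(W + F\right)^{2} = \left(-15 + 9\right)^{2} = \left(-6\right)^{2} = 36$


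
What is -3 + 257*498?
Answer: 127983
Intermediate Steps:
-3 + 257*498 = -3 + 127986 = 127983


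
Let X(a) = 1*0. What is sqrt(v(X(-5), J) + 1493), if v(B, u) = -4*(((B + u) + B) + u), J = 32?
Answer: sqrt(1237) ≈ 35.171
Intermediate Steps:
X(a) = 0
v(B, u) = -8*B - 8*u (v(B, u) = -4*((u + 2*B) + u) = -4*(2*B + 2*u) = -8*B - 8*u)
sqrt(v(X(-5), J) + 1493) = sqrt((-8*0 - 8*32) + 1493) = sqrt((0 - 256) + 1493) = sqrt(-256 + 1493) = sqrt(1237)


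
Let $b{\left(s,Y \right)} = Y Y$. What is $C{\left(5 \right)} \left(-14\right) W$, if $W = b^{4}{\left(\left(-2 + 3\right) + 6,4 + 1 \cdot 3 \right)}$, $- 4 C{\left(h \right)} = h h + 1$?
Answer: $524596891$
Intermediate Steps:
$C{\left(h \right)} = - \frac{1}{4} - \frac{h^{2}}{4}$ ($C{\left(h \right)} = - \frac{h h + 1}{4} = - \frac{h^{2} + 1}{4} = - \frac{1 + h^{2}}{4} = - \frac{1}{4} - \frac{h^{2}}{4}$)
$b{\left(s,Y \right)} = Y^{2}$
$W = 5764801$ ($W = \left(\left(4 + 1 \cdot 3\right)^{2}\right)^{4} = \left(\left(4 + 3\right)^{2}\right)^{4} = \left(7^{2}\right)^{4} = 49^{4} = 5764801$)
$C{\left(5 \right)} \left(-14\right) W = \left(- \frac{1}{4} - \frac{5^{2}}{4}\right) \left(-14\right) 5764801 = \left(- \frac{1}{4} - \frac{25}{4}\right) \left(-14\right) 5764801 = \left(- \frac{13}{2}\right) \left(-14\right) 5764801 = 91 \cdot 5764801 = 524596891$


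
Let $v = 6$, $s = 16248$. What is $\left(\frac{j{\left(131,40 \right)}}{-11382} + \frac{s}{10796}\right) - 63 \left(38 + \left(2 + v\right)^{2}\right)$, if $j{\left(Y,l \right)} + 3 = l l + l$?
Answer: $- \frac{197365020247}{30720018} \approx -6424.6$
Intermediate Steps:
$j{\left(Y,l \right)} = -3 + l + l^{2}$ ($j{\left(Y,l \right)} = -3 + \left(l l + l\right) = -3 + \left(l^{2} + l\right) = -3 + \left(l + l^{2}\right) = -3 + l + l^{2}$)
$\left(\frac{j{\left(131,40 \right)}}{-11382} + \frac{s}{10796}\right) - 63 \left(38 + \left(2 + v\right)^{2}\right) = \left(\frac{-3 + 40 + 40^{2}}{-11382} + \frac{16248}{10796}\right) - 63 \left(38 + \left(2 + 6\right)^{2}\right) = \left(\left(-3 + 40 + 1600\right) \left(- \frac{1}{11382}\right) + 16248 \cdot \frac{1}{10796}\right) - 63 \left(38 + 8^{2}\right) = \left(1637 \left(- \frac{1}{11382}\right) + \frac{4062}{2699}\right) - 63 \left(38 + 64\right) = \left(- \frac{1637}{11382} + \frac{4062}{2699}\right) - 63 \cdot 102 = \frac{41815421}{30720018} - 6426 = - \frac{197365020247}{30720018}$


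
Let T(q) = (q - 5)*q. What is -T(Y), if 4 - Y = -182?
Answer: -33666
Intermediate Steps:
Y = 186 (Y = 4 - 1*(-182) = 4 + 182 = 186)
T(q) = q*(-5 + q) (T(q) = (-5 + q)*q = q*(-5 + q))
-T(Y) = -186*(-5 + 186) = -186*181 = -1*33666 = -33666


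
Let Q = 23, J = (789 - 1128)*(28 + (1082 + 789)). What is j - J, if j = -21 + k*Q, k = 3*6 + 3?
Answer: 644223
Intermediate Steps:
k = 21 (k = 18 + 3 = 21)
J = -643761 (J = -339*(28 + 1871) = -339*1899 = -643761)
j = 462 (j = -21 + 21*23 = -21 + 483 = 462)
j - J = 462 - 1*(-643761) = 462 + 643761 = 644223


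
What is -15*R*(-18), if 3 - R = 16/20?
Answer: 594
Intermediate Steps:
R = 11/5 (R = 3 - 16/20 = 3 - 1*4/5 = 3 - 4/5 = 11/5 ≈ 2.2000)
-15*R*(-18) = -15*11/5*(-18) = -33*(-18) = 594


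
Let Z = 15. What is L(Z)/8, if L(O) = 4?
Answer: ½ ≈ 0.50000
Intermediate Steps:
L(Z)/8 = 4/8 = 4*(⅛) = ½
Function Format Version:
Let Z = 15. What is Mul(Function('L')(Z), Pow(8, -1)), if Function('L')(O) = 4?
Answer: Rational(1, 2) ≈ 0.50000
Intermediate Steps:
Mul(Function('L')(Z), Pow(8, -1)) = Mul(4, Pow(8, -1)) = Mul(4, Rational(1, 8)) = Rational(1, 2)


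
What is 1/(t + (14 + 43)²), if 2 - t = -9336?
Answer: 1/12587 ≈ 7.9447e-5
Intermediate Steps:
t = 9338 (t = 2 - 1*(-9336) = 2 + 9336 = 9338)
1/(t + (14 + 43)²) = 1/(9338 + (14 + 43)²) = 1/(9338 + 57²) = 1/(9338 + 3249) = 1/12587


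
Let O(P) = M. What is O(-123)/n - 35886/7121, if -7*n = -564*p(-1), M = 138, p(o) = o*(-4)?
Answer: -12346655/2677496 ≈ -4.6113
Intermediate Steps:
p(o) = -4*o
O(P) = 138
n = 2256/7 (n = -(-564)*(-4*(-1))/7 = -(-564)*4/7 = -⅐*(-2256) = 2256/7 ≈ 322.29)
O(-123)/n - 35886/7121 = 138/(2256/7) - 35886/7121 = 138*(7/2256) - 35886*1/7121 = 161/376 - 35886/7121 = -12346655/2677496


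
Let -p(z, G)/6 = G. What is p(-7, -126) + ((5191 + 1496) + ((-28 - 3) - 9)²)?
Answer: 9043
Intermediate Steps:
p(z, G) = -6*G
p(-7, -126) + ((5191 + 1496) + ((-28 - 3) - 9)²) = -6*(-126) + ((5191 + 1496) + ((-28 - 3) - 9)²) = 756 + (6687 + (-31 - 9)²) = 756 + (6687 + (-40)²) = 756 + (6687 + 1600) = 756 + 8287 = 9043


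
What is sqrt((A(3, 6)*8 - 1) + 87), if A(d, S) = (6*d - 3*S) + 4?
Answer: sqrt(118) ≈ 10.863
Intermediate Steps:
A(d, S) = 4 - 3*S + 6*d (A(d, S) = (-3*S + 6*d) + 4 = 4 - 3*S + 6*d)
sqrt((A(3, 6)*8 - 1) + 87) = sqrt(((4 - 3*6 + 6*3)*8 - 1) + 87) = sqrt(((4 - 18 + 18)*8 - 1) + 87) = sqrt((4*8 - 1) + 87) = sqrt((32 - 1) + 87) = sqrt(31 + 87) = sqrt(118)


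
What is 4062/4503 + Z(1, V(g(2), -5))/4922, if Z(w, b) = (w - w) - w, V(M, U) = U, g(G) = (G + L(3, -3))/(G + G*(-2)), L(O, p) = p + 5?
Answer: 6662887/7387922 ≈ 0.90186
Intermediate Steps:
L(O, p) = 5 + p
g(G) = -(2 + G)/G (g(G) = (G + (5 - 3))/(G + G*(-2)) = (G + 2)/(G - 2*G) = (2 + G)/((-G)) = (2 + G)*(-1/G) = -(2 + G)/G)
Z(w, b) = -w (Z(w, b) = 0 - w = -w)
4062/4503 + Z(1, V(g(2), -5))/4922 = 4062/4503 - 1*1/4922 = 4062*(1/4503) - 1*1/4922 = 1354/1501 - 1/4922 = 6662887/7387922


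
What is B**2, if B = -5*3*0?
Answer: 0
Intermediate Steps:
B = 0 (B = -15*0 = 0)
B**2 = 0**2 = 0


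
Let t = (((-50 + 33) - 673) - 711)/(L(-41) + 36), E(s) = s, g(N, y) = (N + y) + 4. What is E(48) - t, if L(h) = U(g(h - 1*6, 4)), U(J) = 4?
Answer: 3321/40 ≈ 83.025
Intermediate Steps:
g(N, y) = 4 + N + y
L(h) = 4
t = -1401/40 (t = (((-50 + 33) - 673) - 711)/(4 + 36) = ((-17 - 673) - 711)/40 = (-690 - 711)*(1/40) = -1401*1/40 = -1401/40 ≈ -35.025)
E(48) - t = 48 - 1*(-1401/40) = 48 + 1401/40 = 3321/40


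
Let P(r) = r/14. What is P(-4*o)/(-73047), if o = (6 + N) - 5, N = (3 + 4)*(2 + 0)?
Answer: 10/170443 ≈ 5.8671e-5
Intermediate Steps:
N = 14 (N = 7*2 = 14)
o = 15 (o = (6 + 14) - 5 = 20 - 5 = 15)
P(r) = r/14 (P(r) = r*(1/14) = r/14)
P(-4*o)/(-73047) = ((-4*15)/14)/(-73047) = ((1/14)*(-60))*(-1/73047) = -30/7*(-1/73047) = 10/170443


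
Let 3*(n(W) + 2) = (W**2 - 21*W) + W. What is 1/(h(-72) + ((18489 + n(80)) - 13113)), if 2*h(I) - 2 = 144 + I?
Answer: 1/7011 ≈ 0.00014263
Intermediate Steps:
h(I) = 73 + I/2 (h(I) = 1 + (144 + I)/2 = 1 + (72 + I/2) = 73 + I/2)
n(W) = -2 - 20*W/3 + W**2/3 (n(W) = -2 + ((W**2 - 21*W) + W)/3 = -2 + (W**2 - 20*W)/3 = -2 + (-20*W/3 + W**2/3) = -2 - 20*W/3 + W**2/3)
1/(h(-72) + ((18489 + n(80)) - 13113)) = 1/((73 + (1/2)*(-72)) + ((18489 + (-2 - 20/3*80 + (1/3)*80**2)) - 13113)) = 1/((73 - 36) + ((18489 + (-2 - 1600/3 + (1/3)*6400)) - 13113)) = 1/(37 + ((18489 + (-2 - 1600/3 + 6400/3)) - 13113)) = 1/(37 + ((18489 + 1598) - 13113)) = 1/(37 + (20087 - 13113)) = 1/(37 + 6974) = 1/7011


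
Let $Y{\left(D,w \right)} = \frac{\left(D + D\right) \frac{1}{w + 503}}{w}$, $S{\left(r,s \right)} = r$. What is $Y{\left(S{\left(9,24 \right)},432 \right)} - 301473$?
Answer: $- \frac{6765054119}{22440} \approx -3.0147 \cdot 10^{5}$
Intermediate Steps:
$Y{\left(D,w \right)} = \frac{2 D}{w \left(503 + w\right)}$ ($Y{\left(D,w \right)} = \frac{2 D \frac{1}{503 + w}}{w} = \frac{2 D}{w \left(503 + w\right)}$)
$Y{\left(S{\left(9,24 \right)},432 \right)} - 301473 = 2 \cdot 9 \cdot \frac{1}{432} \frac{1}{503 + 432} - 301473 = 2 \cdot 9 \cdot \frac{1}{432} \cdot \frac{1}{935} - 301473 = \frac{1}{22440} - 301473 = - \frac{6765054119}{22440}$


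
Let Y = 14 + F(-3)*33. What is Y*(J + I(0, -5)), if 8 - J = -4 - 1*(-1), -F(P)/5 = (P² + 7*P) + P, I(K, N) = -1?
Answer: 24890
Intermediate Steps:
F(P) = -40*P - 5*P² (F(P) = -5*((P² + 7*P) + P) = -5*(P² + 8*P) = -40*P - 5*P²)
J = 11 (J = 8 - (-4 - 1*(-1)) = 8 - (-4 + 1) = 8 - 1*(-3) = 8 + 3 = 11)
Y = 2489 (Y = 14 - 5*(-3)*(8 - 3)*33 = 14 - 5*(-3)*5*33 = 14 + 75*33 = 14 + 2475 = 2489)
Y*(J + I(0, -5)) = 2489*(11 - 1) = 2489*10 = 24890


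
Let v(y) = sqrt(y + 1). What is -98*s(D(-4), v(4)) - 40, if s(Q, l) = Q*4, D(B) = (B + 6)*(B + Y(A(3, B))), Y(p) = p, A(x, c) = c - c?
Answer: 3096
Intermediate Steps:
v(y) = sqrt(1 + y)
A(x, c) = 0
D(B) = B*(6 + B) (D(B) = (B + 6)*(B + 0) = (6 + B)*B = B*(6 + B))
s(Q, l) = 4*Q
-98*s(D(-4), v(4)) - 40 = -392*(-4*(6 - 4)) - 40 = -392*(-4*2) - 40 = -392*(-8) - 40 = -98*(-32) - 40 = 3136 - 40 = 3096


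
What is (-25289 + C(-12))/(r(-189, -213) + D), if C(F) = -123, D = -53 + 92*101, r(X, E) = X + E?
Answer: -25412/8837 ≈ -2.8756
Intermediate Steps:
r(X, E) = E + X
D = 9239 (D = -53 + 9292 = 9239)
(-25289 + C(-12))/(r(-189, -213) + D) = (-25289 - 123)/((-213 - 189) + 9239) = -25412/(-402 + 9239) = -25412/8837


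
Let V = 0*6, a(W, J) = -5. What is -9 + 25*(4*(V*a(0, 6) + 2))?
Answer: 191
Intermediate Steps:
V = 0
-9 + 25*(4*(V*a(0, 6) + 2)) = -9 + 25*(4*(0*(-5) + 2)) = -9 + 25*(4*(0 + 2)) = -9 + 25*(4*2) = -9 + 25*8 = -9 + 200 = 191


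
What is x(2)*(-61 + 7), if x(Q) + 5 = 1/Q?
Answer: 243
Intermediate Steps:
x(Q) = -5 + 1/Q
x(2)*(-61 + 7) = (-5 + 1/2)*(-61 + 7) = (-5 + ½)*(-54) = -9/2*(-54) = 243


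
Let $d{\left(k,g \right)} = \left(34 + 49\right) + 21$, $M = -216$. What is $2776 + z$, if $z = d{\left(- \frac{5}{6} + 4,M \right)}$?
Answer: $2880$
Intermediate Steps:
$d{\left(k,g \right)} = 104$ ($d{\left(k,g \right)} = 83 + 21 = 104$)
$z = 104$
$2776 + z = 2776 + 104 = 2880$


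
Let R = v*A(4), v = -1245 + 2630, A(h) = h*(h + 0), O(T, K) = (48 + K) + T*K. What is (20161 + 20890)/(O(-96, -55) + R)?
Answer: 41051/27433 ≈ 1.4964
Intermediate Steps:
O(T, K) = 48 + K + K*T (O(T, K) = (48 + K) + K*T = 48 + K + K*T)
A(h) = h**2 (A(h) = h*h = h**2)
v = 1385
R = 22160 (R = 1385*4**2 = 1385*16 = 22160)
(20161 + 20890)/(O(-96, -55) + R) = (20161 + 20890)/((48 - 55 - 55*(-96)) + 22160) = 41051/((48 - 55 + 5280) + 22160) = 41051/(5273 + 22160) = 41051/27433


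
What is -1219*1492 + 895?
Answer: -1817853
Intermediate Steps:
-1219*1492 + 895 = -1818748 + 895 = -1817853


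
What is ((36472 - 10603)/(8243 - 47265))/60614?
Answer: -25869/2365279508 ≈ -1.0937e-5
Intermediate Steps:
((36472 - 10603)/(8243 - 47265))/60614 = (25869/(-39022))*(1/60614) = (25869*(-1/39022))*(1/60614) = -25869/39022*1/60614 = -25869/2365279508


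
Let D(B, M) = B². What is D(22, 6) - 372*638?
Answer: -236852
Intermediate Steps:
D(22, 6) - 372*638 = 22² - 372*638 = 484 - 237336 = -236852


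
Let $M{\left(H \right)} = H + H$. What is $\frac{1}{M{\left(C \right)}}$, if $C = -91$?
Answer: $- \frac{1}{182} \approx -0.0054945$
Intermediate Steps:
$M{\left(H \right)} = 2 H$
$\frac{1}{M{\left(C \right)}} = \frac{1}{2 \left(-91\right)} = \frac{1}{-182} = - \frac{1}{182}$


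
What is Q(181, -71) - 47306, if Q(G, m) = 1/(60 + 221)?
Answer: -13292985/281 ≈ -47306.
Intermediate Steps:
Q(G, m) = 1/281
Q(181, -71) - 47306 = 1/281 - 47306 = -13292985/281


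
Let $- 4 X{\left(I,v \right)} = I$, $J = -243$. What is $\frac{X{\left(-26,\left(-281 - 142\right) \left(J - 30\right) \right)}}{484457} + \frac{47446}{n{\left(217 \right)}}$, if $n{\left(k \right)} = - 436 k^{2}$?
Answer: $- \frac{816146307}{355224704051} \approx -0.0022976$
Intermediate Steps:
$X{\left(I,v \right)} = - \frac{I}{4}$
$\frac{X{\left(-26,\left(-281 - 142\right) \left(J - 30\right) \right)}}{484457} + \frac{47446}{n{\left(217 \right)}} = \frac{\left(- \frac{1}{4}\right) \left(-26\right)}{484457} + \frac{47446}{\left(-436\right) 217^{2}} = \frac{13}{2} \cdot \frac{1}{484457} + \frac{47446}{\left(-436\right) 47089} = \frac{13}{968914} + \frac{47446}{-20530804} = \frac{13}{968914} + 47446 \left(- \frac{1}{20530804}\right) = \frac{13}{968914} - \frac{3389}{1466486} = - \frac{816146307}{355224704051}$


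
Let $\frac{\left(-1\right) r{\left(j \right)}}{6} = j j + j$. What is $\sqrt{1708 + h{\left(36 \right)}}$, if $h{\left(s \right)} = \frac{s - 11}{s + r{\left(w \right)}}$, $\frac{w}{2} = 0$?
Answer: $\frac{\sqrt{61513}}{6} \approx 41.336$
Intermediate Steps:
$w = 0$ ($w = 2 \cdot 0 = 0$)
$r{\left(j \right)} = - 6 j - 6 j^{2}$ ($r{\left(j \right)} = - 6 \left(j j + j\right) = - 6 \left(j^{2} + j\right) = - 6 \left(j + j^{2}\right) = - 6 j - 6 j^{2}$)
$h{\left(s \right)} = \frac{-11 + s}{s}$ ($h{\left(s \right)} = \frac{s - 11}{s - 0 \left(1 + 0\right)} = \frac{-11 + s}{s - 0 \cdot 1} = \frac{-11 + s}{s + 0} = \frac{-11 + s}{s}$)
$\sqrt{1708 + h{\left(36 \right)}} = \sqrt{1708 + \frac{-11 + 36}{36}} = \sqrt{1708 + \frac{1}{36} \cdot 25} = \sqrt{1708 + \frac{25}{36}} = \sqrt{\frac{61513}{36}} = \frac{\sqrt{61513}}{6}$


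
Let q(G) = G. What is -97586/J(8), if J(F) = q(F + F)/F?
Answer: -48793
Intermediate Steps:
J(F) = 2 (J(F) = (F + F)/F = (2*F)/F = 2)
-97586/J(8) = -97586/2 = -97586*½ = -48793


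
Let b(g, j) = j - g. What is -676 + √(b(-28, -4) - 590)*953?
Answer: -676 + 953*I*√566 ≈ -676.0 + 22673.0*I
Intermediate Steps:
-676 + √(b(-28, -4) - 590)*953 = -676 + √((-4 - 1*(-28)) - 590)*953 = -676 + √((-4 + 28) - 590)*953 = -676 + √(24 - 590)*953 = -676 + √(-566)*953 = -676 + (I*√566)*953 = -676 + 953*I*√566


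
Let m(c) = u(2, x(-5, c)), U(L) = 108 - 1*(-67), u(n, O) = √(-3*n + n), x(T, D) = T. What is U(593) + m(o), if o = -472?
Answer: 175 + 2*I ≈ 175.0 + 2.0*I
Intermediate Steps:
u(n, O) = √2*√(-n) (u(n, O) = √(-2*n) = √2*√(-n))
U(L) = 175 (U(L) = 108 + 67 = 175)
m(c) = 2*I (m(c) = √2*√(-1*2) = √2*√(-2) = √2*(I*√2) = 2*I)
U(593) + m(o) = 175 + 2*I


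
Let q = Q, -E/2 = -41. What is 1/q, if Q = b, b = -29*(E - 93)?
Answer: 1/319 ≈ 0.0031348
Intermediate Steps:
E = 82 (E = -2*(-41) = 82)
b = 319 (b = -29*(82 - 93) = -29*(-11) = 319)
Q = 319
q = 319
1/q = 1/319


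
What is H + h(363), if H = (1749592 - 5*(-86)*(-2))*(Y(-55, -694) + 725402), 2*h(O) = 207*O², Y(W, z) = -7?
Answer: 2537070174463/2 ≈ 1.2685e+12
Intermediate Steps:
h(O) = 207*O²/2 (h(O) = (207*O²)/2 = 207*O²/2)
H = 1268521449140 (H = (1749592 - 5*(-86)*(-2))*(-7 + 725402) = (1749592 + 430*(-2))*725395 = (1749592 - 860)*725395 = 1748732*725395 = 1268521449140)
H + h(363) = 1268521449140 + (207/2)*363² = 1268521449140 + (207/2)*131769 = 1268521449140 + 27276183/2 = 2537070174463/2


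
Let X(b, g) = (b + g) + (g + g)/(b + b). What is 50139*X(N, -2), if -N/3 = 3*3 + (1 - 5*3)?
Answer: 3225609/5 ≈ 6.4512e+5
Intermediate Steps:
N = 15 (N = -3*(3*3 + (1 - 5*3)) = -3*(9 + (1 - 15)) = -3*(9 - 14) = -3*(-5) = 15)
X(b, g) = b + g + g/b (X(b, g) = (b + g) + (2*g)/((2*b)) = (b + g) + (2*g)*(1/(2*b)) = (b + g) + g/b = b + g + g/b)
50139*X(N, -2) = 50139*(15 - 2 - 2/15) = 50139*(193/15) = 3225609/5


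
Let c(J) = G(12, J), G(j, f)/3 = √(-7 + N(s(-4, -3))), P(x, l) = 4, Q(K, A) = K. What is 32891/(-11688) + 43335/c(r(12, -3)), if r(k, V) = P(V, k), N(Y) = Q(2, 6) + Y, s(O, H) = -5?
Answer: -32891/11688 - 2889*I*√10/2 ≈ -2.8141 - 4567.9*I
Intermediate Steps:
N(Y) = 2 + Y
r(k, V) = 4
G(j, f) = 3*I*√10 (G(j, f) = 3*√(-7 + (2 - 5)) = 3*√(-7 - 3) = 3*√(-10) = 3*(I*√10) = 3*I*√10)
c(J) = 3*I*√10
32891/(-11688) + 43335/c(r(12, -3)) = 32891/(-11688) + 43335/((3*I*√10)) = 32891*(-1/11688) + 43335*(-I*√10/30) = -32891/11688 - 2889*I*√10/2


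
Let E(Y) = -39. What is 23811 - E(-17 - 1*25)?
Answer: 23850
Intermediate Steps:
23811 - E(-17 - 1*25) = 23811 - 1*(-39) = 23811 + 39 = 23850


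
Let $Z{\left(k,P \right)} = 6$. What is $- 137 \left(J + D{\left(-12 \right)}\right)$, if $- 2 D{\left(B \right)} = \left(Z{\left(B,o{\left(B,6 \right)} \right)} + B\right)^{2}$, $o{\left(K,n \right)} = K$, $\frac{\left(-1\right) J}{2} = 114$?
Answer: $33702$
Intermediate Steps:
$J = -228$ ($J = \left(-2\right) 114 = -228$)
$D{\left(B \right)} = - \frac{\left(6 + B\right)^{2}}{2}$
$- 137 \left(J + D{\left(-12 \right)}\right) = - 137 \left(-228 - \frac{\left(6 - 12\right)^{2}}{2}\right) = - 137 \left(-228 - \frac{\left(-6\right)^{2}}{2}\right) = - 137 \left(-228 - 18\right) = \left(-137\right) \left(-246\right) = 33702$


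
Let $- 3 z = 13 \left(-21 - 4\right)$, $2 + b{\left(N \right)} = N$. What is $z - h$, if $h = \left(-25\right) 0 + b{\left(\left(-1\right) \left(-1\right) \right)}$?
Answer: $\frac{328}{3} \approx 109.33$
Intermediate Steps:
$b{\left(N \right)} = -2 + N$
$h = -1$ ($h = \left(-25\right) 0 - 1 = 0 + \left(-2 + 1\right) = 0 - 1 = -1$)
$z = \frac{325}{3}$ ($z = - \frac{13 \left(-21 - 4\right)}{3} = - \frac{13 \left(-25\right)}{3} = \left(- \frac{1}{3}\right) \left(-325\right) = \frac{325}{3} \approx 108.33$)
$z - h = \frac{325}{3} - -1 = \frac{325}{3} + 1 = \frac{328}{3}$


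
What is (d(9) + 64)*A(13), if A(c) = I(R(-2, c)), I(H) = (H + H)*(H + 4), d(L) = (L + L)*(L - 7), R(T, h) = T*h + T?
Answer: 134400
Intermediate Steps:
R(T, h) = T + T*h
d(L) = 2*L*(-7 + L) (d(L) = (2*L)*(-7 + L) = 2*L*(-7 + L))
I(H) = 2*H*(4 + H) (I(H) = (2*H)*(4 + H) = 2*H*(4 + H))
A(c) = 2*(-2 - 2*c)*(2 - 2*c) (A(c) = 2*(-2*(1 + c))*(4 - 2*(1 + c)) = 2*(-2 - 2*c)*(4 + (-2 - 2*c)) = 2*(-2 - 2*c)*(2 - 2*c))
(d(9) + 64)*A(13) = (2*9*(-7 + 9) + 64)*(-8 + 8*13²) = (2*9*2 + 64)*(-8 + 8*169) = (36 + 64)*(-8 + 1352) = 100*1344 = 134400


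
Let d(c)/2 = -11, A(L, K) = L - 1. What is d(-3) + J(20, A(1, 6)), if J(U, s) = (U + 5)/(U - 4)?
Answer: -327/16 ≈ -20.438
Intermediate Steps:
A(L, K) = -1 + L
d(c) = -22 (d(c) = 2*(-11) = -22)
J(U, s) = (5 + U)/(-4 + U)
d(-3) + J(20, A(1, 6)) = -22 + (5 + 20)/(-4 + 20) = -22 + 25/16 = -327/16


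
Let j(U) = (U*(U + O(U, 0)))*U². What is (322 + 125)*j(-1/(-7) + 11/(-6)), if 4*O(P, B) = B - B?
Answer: 3786340469/1037232 ≈ 3650.4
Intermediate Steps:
O(P, B) = 0 (O(P, B) = (B - B)/4 = (¼)*0 = 0)
j(U) = U⁴ (j(U) = (U*(U + 0))*U² = (U*U)*U² = U²*U² = U⁴)
(322 + 125)*j(-1/(-7) + 11/(-6)) = (322 + 125)*(-1/(-7) + 11/(-6))⁴ = 447*(-1*(-⅐) + 11*(-⅙))⁴ = 447*(⅐ - 11/6)⁴ = 447*(-71/42)⁴ = 447*(25411681/3111696) = 3786340469/1037232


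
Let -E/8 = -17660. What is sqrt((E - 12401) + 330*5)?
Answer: sqrt(130529) ≈ 361.29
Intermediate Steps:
E = 141280 (E = -8*(-17660) = 141280)
sqrt((E - 12401) + 330*5) = sqrt((141280 - 12401) + 330*5) = sqrt(128879 + 1650) = sqrt(130529)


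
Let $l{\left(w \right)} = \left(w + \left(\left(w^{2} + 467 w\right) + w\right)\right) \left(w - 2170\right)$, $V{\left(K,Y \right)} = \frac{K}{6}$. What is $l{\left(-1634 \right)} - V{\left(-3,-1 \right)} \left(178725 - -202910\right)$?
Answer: $- \frac{14482283245}{2} \approx -7.2411 \cdot 10^{9}$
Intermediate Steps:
$V{\left(K,Y \right)} = \frac{K}{6}$ ($V{\left(K,Y \right)} = K \frac{1}{6} = \frac{K}{6}$)
$l{\left(w \right)} = \left(-2170 + w\right) \left(w^{2} + 469 w\right)$ ($l{\left(w \right)} = \left(w + \left(w^{2} + 468 w\right)\right) \left(-2170 + w\right) = \left(w^{2} + 469 w\right) \left(-2170 + w\right) = \left(-2170 + w\right) \left(w^{2} + 469 w\right)$)
$l{\left(-1634 \right)} - V{\left(-3,-1 \right)} \left(178725 - -202910\right) = - 1634 \left(-1017730 + \left(-1634\right)^{2} - -2779434\right) - \frac{1}{6} \left(-3\right) \left(178725 - -202910\right) = - 1634 \left(-1017730 + 2669956 + 2779434\right) - - \frac{178725 + 202910}{2} = \left(-1634\right) 4431660 - \left(- \frac{1}{2}\right) 381635 = -7241332440 - - \frac{381635}{2} = -7241332440 + \frac{381635}{2} = - \frac{14482283245}{2}$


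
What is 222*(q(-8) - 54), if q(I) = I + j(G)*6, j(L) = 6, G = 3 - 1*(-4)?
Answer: -5772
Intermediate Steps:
G = 7 (G = 3 + 4 = 7)
q(I) = 36 + I (q(I) = I + 6*6 = I + 36 = 36 + I)
222*(q(-8) - 54) = 222*((36 - 8) - 54) = 222*(28 - 54) = 222*(-26) = -5772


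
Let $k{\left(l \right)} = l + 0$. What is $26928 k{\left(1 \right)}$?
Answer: $26928$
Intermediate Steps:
$k{\left(l \right)} = l$
$26928 k{\left(1 \right)} = 26928 \cdot 1 = 26928$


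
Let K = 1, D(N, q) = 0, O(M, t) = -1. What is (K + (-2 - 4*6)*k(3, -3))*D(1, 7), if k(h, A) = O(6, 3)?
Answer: 0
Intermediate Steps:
k(h, A) = -1
(K + (-2 - 4*6)*k(3, -3))*D(1, 7) = (1 + (-2 - 4*6)*(-1))*0 = (1 + (-2 - 24)*(-1))*0 = (1 - 26*(-1))*0 = (1 + 26)*0 = 27*0 = 0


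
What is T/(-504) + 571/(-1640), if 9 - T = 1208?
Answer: 104911/51660 ≈ 2.0308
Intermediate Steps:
T = -1199 (T = 9 - 1*1208 = 9 - 1208 = -1199)
T/(-504) + 571/(-1640) = -1199/(-504) + 571/(-1640) = -1199*(-1/504) + 571*(-1/1640) = 1199/504 - 571/1640 = 104911/51660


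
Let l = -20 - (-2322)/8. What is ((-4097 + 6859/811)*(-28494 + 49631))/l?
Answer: -12188910208/38117 ≈ -3.1978e+5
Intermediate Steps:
l = 1081/4 (l = -20 - (-2322)/8 = -20 - 54*(-43/8) = -20 + 1161/4 = 1081/4 ≈ 270.25)
((-4097 + 6859/811)*(-28494 + 49631))/l = ((-4097 + 6859/811)*(-28494 + 49631))/(1081/4) = ((-4097 + 6859*(1/811))*21137)*(4/1081) = ((-4097 + 6859/811)*21137)*(4/1081) = -3315808/811*21137*(4/1081) = -70086233696/811*4/1081 = -12188910208/38117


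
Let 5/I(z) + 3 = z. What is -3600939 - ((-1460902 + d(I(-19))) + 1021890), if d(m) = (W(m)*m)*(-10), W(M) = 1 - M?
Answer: -765187009/242 ≈ -3.1619e+6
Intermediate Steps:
I(z) = 5/(-3 + z)
d(m) = -10*m*(1 - m) (d(m) = ((1 - m)*m)*(-10) = (m*(1 - m))*(-10) = -10*m*(1 - m))
-3600939 - ((-1460902 + d(I(-19))) + 1021890) = -3600939 - ((-1460902 + 10*(5/(-3 - 19))*(-1 + 5/(-3 - 19))) + 1021890) = -3600939 - ((-1460902 + 10*(5/(-22))*(-1 + 5/(-22))) + 1021890) = -3600939 - ((-1460902 + 10*(5*(-1/22))*(-1 + 5*(-1/22))) + 1021890) = -3600939 - ((-1460902 + 10*(-5/22)*(-1 - 5/22)) + 1021890) = -3600939 - ((-1460902 + 10*(-5/22)*(-27/22)) + 1021890) = -3600939 - ((-1460902 + 675/242) + 1021890) = -3600939 - (-353537609/242 + 1021890) = -3600939 - 1*(-106240229/242) = -3600939 + 106240229/242 = -765187009/242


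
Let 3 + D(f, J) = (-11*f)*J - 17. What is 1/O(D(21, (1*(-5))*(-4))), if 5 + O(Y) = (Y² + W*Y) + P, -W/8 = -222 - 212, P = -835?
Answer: 1/5418680 ≈ 1.8455e-7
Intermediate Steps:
W = 3472 (W = -8*(-222 - 212) = -8*(-434) = 3472)
D(f, J) = -20 - 11*J*f (D(f, J) = -3 + ((-11*f)*J - 17) = -3 + (-11*J*f - 17) = -3 + (-17 - 11*J*f) = -20 - 11*J*f)
O(Y) = -840 + Y² + 3472*Y (O(Y) = -5 + ((Y² + 3472*Y) - 835) = -5 + (-835 + Y² + 3472*Y) = -840 + Y² + 3472*Y)
1/O(D(21, (1*(-5))*(-4))) = 1/(-840 + (-20 - 11*(1*(-5))*(-4)*21)² + 3472*(-20 - 11*(1*(-5))*(-4)*21)) = 1/(-840 + (-20 - 11*(-5*(-4))*21)² + 3472*(-20 - 11*(-5*(-4))*21)) = 1/(-840 + (-20 - 11*20*21)² + 3472*(-20 - 11*20*21)) = 1/(-840 + (-20 - 4620)² + 3472*(-20 - 4620)) = 1/(-840 + (-4640)² + 3472*(-4640)) = 1/(-840 + 21529600 - 16110080) = 1/5418680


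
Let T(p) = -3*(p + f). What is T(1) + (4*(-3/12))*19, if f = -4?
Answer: -10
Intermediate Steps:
T(p) = 12 - 3*p (T(p) = -3*(p - 4) = -3*(-4 + p) = 12 - 3*p)
T(1) + (4*(-3/12))*19 = (12 - 3*1) + (4*(-3/12))*19 = (12 - 3) + (4*(-3*1/12))*19 = 9 + (4*(-1/4))*19 = 9 - 1*19 = 9 - 19 = -10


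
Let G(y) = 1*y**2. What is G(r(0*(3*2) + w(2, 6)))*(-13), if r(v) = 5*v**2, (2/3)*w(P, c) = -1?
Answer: -26325/16 ≈ -1645.3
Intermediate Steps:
w(P, c) = -3/2 (w(P, c) = (3/2)*(-1) = -3/2)
G(y) = y**2
G(r(0*(3*2) + w(2, 6)))*(-13) = (5*(0*(3*2) - 3/2)**2)**2*(-13) = (5*(0*6 - 3/2)**2)**2*(-13) = (5*(0 - 3/2)**2)**2*(-13) = (5*(-3/2)**2)**2*(-13) = (5*(9/4))**2*(-13) = (45/4)**2*(-13) = (2025/16)*(-13) = -26325/16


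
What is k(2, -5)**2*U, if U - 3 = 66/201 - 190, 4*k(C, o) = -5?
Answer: -312675/1072 ≈ -291.67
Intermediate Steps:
k(C, o) = -5/4 (k(C, o) = (1/4)*(-5) = -5/4)
U = -12507/67 (U = 3 + (66/201 - 190) = 3 + (66*(1/201) - 190) = 3 + (22/67 - 190) = 3 - 12708/67 = -12507/67 ≈ -186.67)
k(2, -5)**2*U = (-5/4)**2*(-12507/67) = (25/16)*(-12507/67) = -312675/1072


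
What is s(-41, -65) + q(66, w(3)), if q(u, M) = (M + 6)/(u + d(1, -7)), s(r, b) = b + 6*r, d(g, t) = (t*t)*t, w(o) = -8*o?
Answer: -86129/277 ≈ -310.94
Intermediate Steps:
d(g, t) = t**3 (d(g, t) = t**2*t = t**3)
q(u, M) = (6 + M)/(-343 + u) (q(u, M) = (M + 6)/(u + (-7)**3) = (6 + M)/(u - 343) = (6 + M)/(-343 + u))
s(-41, -65) + q(66, w(3)) = (-65 + 6*(-41)) + (6 - 8*3)/(-343 + 66) = (-65 - 246) + (6 - 24)/(-277) = -311 - 1/277*(-18) = -311 + 18/277 = -86129/277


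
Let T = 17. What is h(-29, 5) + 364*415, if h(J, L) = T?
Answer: 151077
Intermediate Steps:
h(J, L) = 17
h(-29, 5) + 364*415 = 17 + 364*415 = 17 + 151060 = 151077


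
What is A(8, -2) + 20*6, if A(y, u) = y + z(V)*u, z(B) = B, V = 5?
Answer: 118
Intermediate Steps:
A(y, u) = y + 5*u
A(8, -2) + 20*6 = (8 + 5*(-2)) + 20*6 = (8 - 10) + 120 = -2 + 120 = 118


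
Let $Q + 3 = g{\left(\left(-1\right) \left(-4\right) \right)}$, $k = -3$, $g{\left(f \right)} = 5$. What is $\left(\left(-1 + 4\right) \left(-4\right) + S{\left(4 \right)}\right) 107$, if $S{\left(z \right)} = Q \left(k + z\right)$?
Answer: $-1070$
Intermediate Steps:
$Q = 2$ ($Q = -3 + 5 = 2$)
$S{\left(z \right)} = -6 + 2 z$ ($S{\left(z \right)} = 2 \left(-3 + z\right) = -6 + 2 z$)
$\left(\left(-1 + 4\right) \left(-4\right) + S{\left(4 \right)}\right) 107 = \left(\left(-1 + 4\right) \left(-4\right) + \left(-6 + 2 \cdot 4\right)\right) 107 = \left(3 \left(-4\right) + \left(-6 + 8\right)\right) 107 = \left(-12 + 2\right) 107 = \left(-10\right) 107 = -1070$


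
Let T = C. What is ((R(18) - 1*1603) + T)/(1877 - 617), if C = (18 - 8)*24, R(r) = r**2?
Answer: -1039/1260 ≈ -0.82460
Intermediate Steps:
C = 240 (C = 10*24 = 240)
T = 240
((R(18) - 1*1603) + T)/(1877 - 617) = ((18**2 - 1*1603) + 240)/(1877 - 617) = ((324 - 1603) + 240)/1260 = (-1279 + 240)*(1/1260) = -1039*1/1260 = -1039/1260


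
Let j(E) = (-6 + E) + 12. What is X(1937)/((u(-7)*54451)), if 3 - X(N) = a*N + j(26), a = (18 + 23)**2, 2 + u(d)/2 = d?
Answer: 1628063/490059 ≈ 3.3222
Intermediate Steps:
j(E) = 6 + E
u(d) = -4 + 2*d
a = 1681 (a = 41**2 = 1681)
X(N) = -29 - 1681*N (X(N) = 3 - (1681*N + (6 + 26)) = 3 - (1681*N + 32) = 3 - (32 + 1681*N) = 3 + (-32 - 1681*N) = -29 - 1681*N)
X(1937)/((u(-7)*54451)) = (-29 - 1681*1937)/(((-4 + 2*(-7))*54451)) = (-29 - 3256097)/(((-4 - 14)*54451)) = -3256126/((-18*54451)) = -3256126/(-980118) = -3256126*(-1/980118) = 1628063/490059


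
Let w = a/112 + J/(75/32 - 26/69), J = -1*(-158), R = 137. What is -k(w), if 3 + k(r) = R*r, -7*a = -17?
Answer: -37470684623/3404912 ≈ -11005.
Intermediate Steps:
a = 17/7 (a = -⅐*(-17) = 17/7 ≈ 2.4286)
J = 158
w = 273583207/3404912 (w = (17/7)/112 + 158/(75/32 - 26/69) = (17/7)*(1/112) + 158/(75*(1/32) - 26*1/69) = 17/784 + 158/(75/32 - 26/69) = 17/784 + 158/(4343/2208) = 17/784 + 158*(2208/4343) = 17/784 + 348864/4343 = 273583207/3404912 ≈ 80.350)
k(r) = -3 + 137*r
-k(w) = -(-3 + 137*(273583207/3404912)) = -(-3 + 37480899359/3404912) = -1*37470684623/3404912 = -37470684623/3404912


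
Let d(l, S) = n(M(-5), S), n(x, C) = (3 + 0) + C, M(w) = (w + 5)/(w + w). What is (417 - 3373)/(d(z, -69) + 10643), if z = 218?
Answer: -2956/10577 ≈ -0.27947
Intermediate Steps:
M(w) = (5 + w)/(2*w) (M(w) = (5 + w)/((2*w)) = (5 + w)*(1/(2*w)) = (5 + w)/(2*w))
n(x, C) = 3 + C
d(l, S) = 3 + S
(417 - 3373)/(d(z, -69) + 10643) = (417 - 3373)/((3 - 69) + 10643) = -2956/(-66 + 10643) = -2956/10577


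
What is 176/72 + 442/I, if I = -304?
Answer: 1355/1368 ≈ 0.99050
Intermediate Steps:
176/72 + 442/I = 176/72 + 442/(-304) = 176*(1/72) + 442*(-1/304) = 22/9 - 221/152 = 1355/1368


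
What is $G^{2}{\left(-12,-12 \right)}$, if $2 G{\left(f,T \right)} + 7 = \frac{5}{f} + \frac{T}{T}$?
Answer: $\frac{5929}{576} \approx 10.293$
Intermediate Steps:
$G{\left(f,T \right)} = -3 + \frac{5}{2 f}$ ($G{\left(f,T \right)} = - \frac{7}{2} + \frac{\frac{5}{f} + \frac{T}{T}}{2} = - \frac{7}{2} + \frac{\frac{5}{f} + 1}{2} = - \frac{7}{2} + \frac{1 + \frac{5}{f}}{2} = - \frac{7}{2} + \left(\frac{1}{2} + \frac{5}{2 f}\right) = -3 + \frac{5}{2 f}$)
$G^{2}{\left(-12,-12 \right)} = \left(-3 + \frac{5}{2 \left(-12\right)}\right)^{2} = \left(-3 + \frac{5}{2} \left(- \frac{1}{12}\right)\right)^{2} = \left(-3 - \frac{5}{24}\right)^{2} = \left(- \frac{77}{24}\right)^{2} = \frac{5929}{576}$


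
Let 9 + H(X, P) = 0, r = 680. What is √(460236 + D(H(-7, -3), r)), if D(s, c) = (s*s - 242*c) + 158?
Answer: √295915 ≈ 543.98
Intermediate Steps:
H(X, P) = -9 (H(X, P) = -9 + 0 = -9)
D(s, c) = 158 + s² - 242*c (D(s, c) = (s² - 242*c) + 158 = 158 + s² - 242*c)
√(460236 + D(H(-7, -3), r)) = √(460236 + (158 + (-9)² - 242*680)) = √(460236 + (158 + 81 - 164560)) = √(460236 - 164321) = √295915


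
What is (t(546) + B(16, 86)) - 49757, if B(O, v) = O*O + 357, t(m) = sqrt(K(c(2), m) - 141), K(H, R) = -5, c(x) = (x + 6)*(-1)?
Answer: -49144 + I*sqrt(146) ≈ -49144.0 + 12.083*I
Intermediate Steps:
c(x) = -6 - x (c(x) = (6 + x)*(-1) = -6 - x)
t(m) = I*sqrt(146) (t(m) = sqrt(-5 - 141) = sqrt(-146) = I*sqrt(146))
B(O, v) = 357 + O**2 (B(O, v) = O**2 + 357 = 357 + O**2)
(t(546) + B(16, 86)) - 49757 = (I*sqrt(146) + (357 + 16**2)) - 49757 = (I*sqrt(146) + (357 + 256)) - 49757 = (I*sqrt(146) + 613) - 49757 = (613 + I*sqrt(146)) - 49757 = -49144 + I*sqrt(146)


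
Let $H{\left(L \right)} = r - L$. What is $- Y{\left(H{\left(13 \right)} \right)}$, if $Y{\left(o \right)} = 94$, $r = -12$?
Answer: $-94$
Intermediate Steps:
$H{\left(L \right)} = -12 - L$
$- Y{\left(H{\left(13 \right)} \right)} = \left(-1\right) 94 = -94$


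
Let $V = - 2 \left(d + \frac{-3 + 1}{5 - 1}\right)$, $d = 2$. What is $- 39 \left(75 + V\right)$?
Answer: $-2808$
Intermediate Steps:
$V = -3$ ($V = - 2 \left(2 + \frac{-3 + 1}{5 - 1}\right) = - 2 \left(2 - \frac{2}{4}\right) = - 2 \left(2 - \frac{1}{2}\right) = \left(-2\right) \frac{3}{2} = -3$)
$- 39 \left(75 + V\right) = - 39 \left(75 - 3\right) = \left(-39\right) 72 = -2808$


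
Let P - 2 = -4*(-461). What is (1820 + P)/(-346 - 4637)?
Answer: -1222/1661 ≈ -0.73570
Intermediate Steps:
P = 1846 (P = 2 - 4*(-461) = 2 + 1844 = 1846)
(1820 + P)/(-346 - 4637) = (1820 + 1846)/(-346 - 4637) = 3666/(-4983) = 3666*(-1/4983) = -1222/1661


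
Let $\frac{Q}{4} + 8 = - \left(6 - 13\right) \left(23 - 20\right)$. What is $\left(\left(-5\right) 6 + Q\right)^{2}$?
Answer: $484$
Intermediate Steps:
$Q = 52$ ($Q = -32 + 4 \left(- \left(6 - 13\right) \left(23 - 20\right)\right) = -32 + 4 \left(- \left(-7\right) 3\right) = -32 + 4 \left(\left(-1\right) \left(-21\right)\right) = -32 + 4 \cdot 21 = -32 + 84 = 52$)
$\left(\left(-5\right) 6 + Q\right)^{2} = \left(\left(-5\right) 6 + 52\right)^{2} = \left(-30 + 52\right)^{2} = 22^{2} = 484$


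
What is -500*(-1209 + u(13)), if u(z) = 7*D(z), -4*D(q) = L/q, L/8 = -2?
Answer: 7844500/13 ≈ 6.0342e+5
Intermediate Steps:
L = -16 (L = 8*(-2) = -16)
D(q) = 4/q (D(q) = -(-4)/q = 4/q)
u(z) = 28/z (u(z) = 7*(4/z) = 28/z)
-500*(-1209 + u(13)) = -500*(-1209 + 28/13) = -500*(-15689/13) = 7844500/13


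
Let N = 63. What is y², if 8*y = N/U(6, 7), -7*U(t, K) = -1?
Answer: 194481/64 ≈ 3038.8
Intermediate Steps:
U(t, K) = ⅐ (U(t, K) = -⅐*(-1) = ⅐)
y = 441/8 (y = (63/(⅐))/8 = (63*7)/8 = (⅛)*441 = 441/8 ≈ 55.125)
y² = (441/8)² = 194481/64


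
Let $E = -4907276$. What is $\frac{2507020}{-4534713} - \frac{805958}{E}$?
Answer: $- \frac{4323925428733}{11126544135894} \approx -0.38861$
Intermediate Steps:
$\frac{2507020}{-4534713} - \frac{805958}{E} = \frac{2507020}{-4534713} - \frac{805958}{-4907276} = 2507020 \left(- \frac{1}{4534713}\right) - - \frac{402979}{2453638} = - \frac{2507020}{4534713} + \frac{402979}{2453638} = - \frac{4323925428733}{11126544135894}$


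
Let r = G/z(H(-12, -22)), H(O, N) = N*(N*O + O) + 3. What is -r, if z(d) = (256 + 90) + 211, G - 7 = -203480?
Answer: 203473/557 ≈ 365.30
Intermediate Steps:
G = -203473 (G = 7 - 203480 = -203473)
H(O, N) = 3 + N*(O + N*O) (H(O, N) = N*(O + N*O) + 3 = 3 + N*(O + N*O))
z(d) = 557 (z(d) = 346 + 211 = 557)
r = -203473/557 ≈ -365.30
-r = -1*(-203473/557) = 203473/557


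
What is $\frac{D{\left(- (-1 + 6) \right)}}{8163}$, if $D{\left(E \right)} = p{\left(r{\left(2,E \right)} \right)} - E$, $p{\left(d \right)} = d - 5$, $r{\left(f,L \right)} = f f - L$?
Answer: $\frac{1}{907} \approx 0.0011025$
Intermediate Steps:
$r{\left(f,L \right)} = f^{2} - L$
$p{\left(d \right)} = -5 + d$
$D{\left(E \right)} = -1 - 2 E$ ($D{\left(E \right)} = \left(-5 - \left(-4 + E\right)\right) - E = \left(-1 - E\right) - E = -1 - 2 E$)
$\frac{D{\left(- (-1 + 6) \right)}}{8163} = \frac{-1 - 2 \left(- (-1 + 6)\right)}{8163} = \left(-1 - 2 \left(\left(-1\right) 5\right)\right) \frac{1}{8163} = \left(-1 - -10\right) \frac{1}{8163} = \left(-1 + 10\right) \frac{1}{8163} = 9 \cdot \frac{1}{8163} = \frac{1}{907}$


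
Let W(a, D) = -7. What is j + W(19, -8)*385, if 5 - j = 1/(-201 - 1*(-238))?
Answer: -99531/37 ≈ -2690.0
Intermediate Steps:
j = 184/37 (j = 5 - 1/(-201 - 1*(-238)) = 5 - 1/(-201 + 238) = 5 - 1/37 = 184/37 ≈ 4.9730)
j + W(19, -8)*385 = 184/37 - 7*385 = 184/37 - 2695 = -99531/37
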